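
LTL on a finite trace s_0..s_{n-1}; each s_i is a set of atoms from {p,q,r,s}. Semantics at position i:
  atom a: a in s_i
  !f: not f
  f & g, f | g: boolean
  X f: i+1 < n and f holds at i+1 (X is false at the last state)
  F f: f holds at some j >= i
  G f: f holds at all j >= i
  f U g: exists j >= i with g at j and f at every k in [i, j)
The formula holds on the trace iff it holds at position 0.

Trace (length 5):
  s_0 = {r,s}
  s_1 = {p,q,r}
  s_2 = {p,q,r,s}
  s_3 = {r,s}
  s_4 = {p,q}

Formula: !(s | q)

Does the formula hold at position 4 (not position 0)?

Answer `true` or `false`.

s_0={r,s}: !(s | q)=False (s | q)=True s=True q=False
s_1={p,q,r}: !(s | q)=False (s | q)=True s=False q=True
s_2={p,q,r,s}: !(s | q)=False (s | q)=True s=True q=True
s_3={r,s}: !(s | q)=False (s | q)=True s=True q=False
s_4={p,q}: !(s | q)=False (s | q)=True s=False q=True
Evaluating at position 4: result = False

Answer: false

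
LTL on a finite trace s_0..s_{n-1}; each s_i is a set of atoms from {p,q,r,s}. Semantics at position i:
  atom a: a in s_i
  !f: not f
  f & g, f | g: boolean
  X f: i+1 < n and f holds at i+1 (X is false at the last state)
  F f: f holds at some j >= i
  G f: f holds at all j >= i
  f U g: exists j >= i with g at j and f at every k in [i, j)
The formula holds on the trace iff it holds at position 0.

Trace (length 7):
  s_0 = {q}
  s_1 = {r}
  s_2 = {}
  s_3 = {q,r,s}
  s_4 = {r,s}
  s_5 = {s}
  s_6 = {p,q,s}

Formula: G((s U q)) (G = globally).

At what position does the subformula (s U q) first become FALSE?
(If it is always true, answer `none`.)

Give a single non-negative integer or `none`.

s_0={q}: (s U q)=True s=False q=True
s_1={r}: (s U q)=False s=False q=False
s_2={}: (s U q)=False s=False q=False
s_3={q,r,s}: (s U q)=True s=True q=True
s_4={r,s}: (s U q)=True s=True q=False
s_5={s}: (s U q)=True s=True q=False
s_6={p,q,s}: (s U q)=True s=True q=True
G((s U q)) holds globally = False
First violation at position 1.

Answer: 1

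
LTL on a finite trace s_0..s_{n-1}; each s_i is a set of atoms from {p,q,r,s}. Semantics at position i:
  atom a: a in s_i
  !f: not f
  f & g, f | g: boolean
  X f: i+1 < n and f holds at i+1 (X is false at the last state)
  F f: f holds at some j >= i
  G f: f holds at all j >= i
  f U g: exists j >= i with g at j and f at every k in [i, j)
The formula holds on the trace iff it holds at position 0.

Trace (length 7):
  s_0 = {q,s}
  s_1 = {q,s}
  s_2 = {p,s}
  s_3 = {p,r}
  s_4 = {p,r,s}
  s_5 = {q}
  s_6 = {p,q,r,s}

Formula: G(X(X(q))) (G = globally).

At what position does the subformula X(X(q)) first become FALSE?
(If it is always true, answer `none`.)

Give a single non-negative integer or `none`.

s_0={q,s}: X(X(q))=False X(q)=True q=True
s_1={q,s}: X(X(q))=False X(q)=False q=True
s_2={p,s}: X(X(q))=False X(q)=False q=False
s_3={p,r}: X(X(q))=True X(q)=False q=False
s_4={p,r,s}: X(X(q))=True X(q)=True q=False
s_5={q}: X(X(q))=False X(q)=True q=True
s_6={p,q,r,s}: X(X(q))=False X(q)=False q=True
G(X(X(q))) holds globally = False
First violation at position 0.

Answer: 0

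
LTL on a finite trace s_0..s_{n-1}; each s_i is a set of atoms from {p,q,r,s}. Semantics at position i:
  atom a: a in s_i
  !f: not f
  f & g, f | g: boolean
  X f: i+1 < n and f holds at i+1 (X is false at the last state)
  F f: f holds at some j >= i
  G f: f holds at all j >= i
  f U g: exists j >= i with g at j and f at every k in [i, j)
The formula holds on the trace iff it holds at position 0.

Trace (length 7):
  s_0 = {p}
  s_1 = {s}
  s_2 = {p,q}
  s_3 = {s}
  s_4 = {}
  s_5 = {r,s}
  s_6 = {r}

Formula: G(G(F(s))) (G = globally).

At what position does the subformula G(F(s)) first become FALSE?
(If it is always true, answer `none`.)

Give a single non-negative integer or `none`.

Answer: 0

Derivation:
s_0={p}: G(F(s))=False F(s)=True s=False
s_1={s}: G(F(s))=False F(s)=True s=True
s_2={p,q}: G(F(s))=False F(s)=True s=False
s_3={s}: G(F(s))=False F(s)=True s=True
s_4={}: G(F(s))=False F(s)=True s=False
s_5={r,s}: G(F(s))=False F(s)=True s=True
s_6={r}: G(F(s))=False F(s)=False s=False
G(G(F(s))) holds globally = False
First violation at position 0.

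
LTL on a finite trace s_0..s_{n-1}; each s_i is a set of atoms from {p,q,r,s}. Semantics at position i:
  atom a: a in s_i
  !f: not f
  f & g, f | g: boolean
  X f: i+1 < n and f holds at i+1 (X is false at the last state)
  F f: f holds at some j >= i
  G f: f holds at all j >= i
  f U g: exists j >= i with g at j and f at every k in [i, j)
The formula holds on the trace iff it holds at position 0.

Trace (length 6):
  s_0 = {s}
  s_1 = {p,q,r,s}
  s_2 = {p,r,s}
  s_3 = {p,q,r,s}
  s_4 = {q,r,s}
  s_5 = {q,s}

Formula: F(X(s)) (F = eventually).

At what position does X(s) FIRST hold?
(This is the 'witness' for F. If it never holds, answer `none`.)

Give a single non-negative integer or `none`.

s_0={s}: X(s)=True s=True
s_1={p,q,r,s}: X(s)=True s=True
s_2={p,r,s}: X(s)=True s=True
s_3={p,q,r,s}: X(s)=True s=True
s_4={q,r,s}: X(s)=True s=True
s_5={q,s}: X(s)=False s=True
F(X(s)) holds; first witness at position 0.

Answer: 0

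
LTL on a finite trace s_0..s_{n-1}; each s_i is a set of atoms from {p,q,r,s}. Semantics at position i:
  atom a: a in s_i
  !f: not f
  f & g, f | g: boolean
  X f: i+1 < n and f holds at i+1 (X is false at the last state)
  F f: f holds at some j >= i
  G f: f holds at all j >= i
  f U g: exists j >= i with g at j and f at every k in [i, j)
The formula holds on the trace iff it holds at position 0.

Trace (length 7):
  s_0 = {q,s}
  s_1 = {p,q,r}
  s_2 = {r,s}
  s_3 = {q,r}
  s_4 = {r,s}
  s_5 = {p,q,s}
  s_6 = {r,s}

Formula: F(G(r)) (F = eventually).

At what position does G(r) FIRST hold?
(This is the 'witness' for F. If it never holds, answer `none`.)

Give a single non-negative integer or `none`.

s_0={q,s}: G(r)=False r=False
s_1={p,q,r}: G(r)=False r=True
s_2={r,s}: G(r)=False r=True
s_3={q,r}: G(r)=False r=True
s_4={r,s}: G(r)=False r=True
s_5={p,q,s}: G(r)=False r=False
s_6={r,s}: G(r)=True r=True
F(G(r)) holds; first witness at position 6.

Answer: 6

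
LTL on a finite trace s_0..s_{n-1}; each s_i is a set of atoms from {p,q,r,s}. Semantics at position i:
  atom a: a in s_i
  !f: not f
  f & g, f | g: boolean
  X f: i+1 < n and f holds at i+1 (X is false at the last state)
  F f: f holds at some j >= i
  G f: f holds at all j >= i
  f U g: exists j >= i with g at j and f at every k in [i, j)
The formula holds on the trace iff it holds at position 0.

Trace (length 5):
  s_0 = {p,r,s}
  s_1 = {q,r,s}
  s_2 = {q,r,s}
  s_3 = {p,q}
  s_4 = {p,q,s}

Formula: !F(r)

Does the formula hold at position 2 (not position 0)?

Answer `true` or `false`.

s_0={p,r,s}: !F(r)=False F(r)=True r=True
s_1={q,r,s}: !F(r)=False F(r)=True r=True
s_2={q,r,s}: !F(r)=False F(r)=True r=True
s_3={p,q}: !F(r)=True F(r)=False r=False
s_4={p,q,s}: !F(r)=True F(r)=False r=False
Evaluating at position 2: result = False

Answer: false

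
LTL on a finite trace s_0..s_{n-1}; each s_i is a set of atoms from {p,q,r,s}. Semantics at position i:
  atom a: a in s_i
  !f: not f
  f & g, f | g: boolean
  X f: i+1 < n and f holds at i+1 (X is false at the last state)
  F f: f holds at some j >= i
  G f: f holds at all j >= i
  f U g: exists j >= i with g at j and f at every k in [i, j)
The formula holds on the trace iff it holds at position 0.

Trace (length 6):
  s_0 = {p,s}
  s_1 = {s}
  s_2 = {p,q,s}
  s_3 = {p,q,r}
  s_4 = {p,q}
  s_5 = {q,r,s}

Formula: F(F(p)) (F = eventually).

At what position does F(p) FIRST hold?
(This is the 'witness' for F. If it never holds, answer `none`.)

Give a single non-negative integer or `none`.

s_0={p,s}: F(p)=True p=True
s_1={s}: F(p)=True p=False
s_2={p,q,s}: F(p)=True p=True
s_3={p,q,r}: F(p)=True p=True
s_4={p,q}: F(p)=True p=True
s_5={q,r,s}: F(p)=False p=False
F(F(p)) holds; first witness at position 0.

Answer: 0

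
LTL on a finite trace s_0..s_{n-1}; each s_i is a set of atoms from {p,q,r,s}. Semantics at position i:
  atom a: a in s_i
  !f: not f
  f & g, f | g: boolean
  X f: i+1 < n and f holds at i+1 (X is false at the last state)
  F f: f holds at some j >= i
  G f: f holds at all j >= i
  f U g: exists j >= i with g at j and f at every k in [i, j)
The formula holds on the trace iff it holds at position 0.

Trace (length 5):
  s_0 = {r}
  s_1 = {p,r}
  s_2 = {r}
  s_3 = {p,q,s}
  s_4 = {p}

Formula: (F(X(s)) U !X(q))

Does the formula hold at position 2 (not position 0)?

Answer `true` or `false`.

s_0={r}: (F(X(s)) U !X(q))=True F(X(s))=True X(s)=False s=False !X(q)=True X(q)=False q=False
s_1={p,r}: (F(X(s)) U !X(q))=True F(X(s))=True X(s)=False s=False !X(q)=True X(q)=False q=False
s_2={r}: (F(X(s)) U !X(q))=True F(X(s))=True X(s)=True s=False !X(q)=False X(q)=True q=False
s_3={p,q,s}: (F(X(s)) U !X(q))=True F(X(s))=False X(s)=False s=True !X(q)=True X(q)=False q=True
s_4={p}: (F(X(s)) U !X(q))=True F(X(s))=False X(s)=False s=False !X(q)=True X(q)=False q=False
Evaluating at position 2: result = True

Answer: true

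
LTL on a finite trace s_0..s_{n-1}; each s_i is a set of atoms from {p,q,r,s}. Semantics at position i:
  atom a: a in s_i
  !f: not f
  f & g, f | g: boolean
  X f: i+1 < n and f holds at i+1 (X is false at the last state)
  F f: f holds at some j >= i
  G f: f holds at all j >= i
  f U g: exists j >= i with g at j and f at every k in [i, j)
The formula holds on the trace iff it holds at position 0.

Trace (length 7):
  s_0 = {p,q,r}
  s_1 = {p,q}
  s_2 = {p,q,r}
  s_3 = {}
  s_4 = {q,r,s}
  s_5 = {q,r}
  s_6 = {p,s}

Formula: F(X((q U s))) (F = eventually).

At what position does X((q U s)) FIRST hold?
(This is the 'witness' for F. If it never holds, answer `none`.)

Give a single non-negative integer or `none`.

Answer: 3

Derivation:
s_0={p,q,r}: X((q U s))=False (q U s)=False q=True s=False
s_1={p,q}: X((q U s))=False (q U s)=False q=True s=False
s_2={p,q,r}: X((q U s))=False (q U s)=False q=True s=False
s_3={}: X((q U s))=True (q U s)=False q=False s=False
s_4={q,r,s}: X((q U s))=True (q U s)=True q=True s=True
s_5={q,r}: X((q U s))=True (q U s)=True q=True s=False
s_6={p,s}: X((q U s))=False (q U s)=True q=False s=True
F(X((q U s))) holds; first witness at position 3.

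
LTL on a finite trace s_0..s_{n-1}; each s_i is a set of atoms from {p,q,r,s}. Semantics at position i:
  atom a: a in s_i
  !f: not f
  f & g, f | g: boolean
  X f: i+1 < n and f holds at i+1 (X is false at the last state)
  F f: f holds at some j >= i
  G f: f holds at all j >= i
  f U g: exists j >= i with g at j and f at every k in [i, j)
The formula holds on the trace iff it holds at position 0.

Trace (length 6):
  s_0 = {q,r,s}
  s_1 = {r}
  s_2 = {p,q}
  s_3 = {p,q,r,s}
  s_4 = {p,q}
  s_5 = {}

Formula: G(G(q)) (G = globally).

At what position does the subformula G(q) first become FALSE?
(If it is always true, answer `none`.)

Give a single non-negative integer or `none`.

Answer: 0

Derivation:
s_0={q,r,s}: G(q)=False q=True
s_1={r}: G(q)=False q=False
s_2={p,q}: G(q)=False q=True
s_3={p,q,r,s}: G(q)=False q=True
s_4={p,q}: G(q)=False q=True
s_5={}: G(q)=False q=False
G(G(q)) holds globally = False
First violation at position 0.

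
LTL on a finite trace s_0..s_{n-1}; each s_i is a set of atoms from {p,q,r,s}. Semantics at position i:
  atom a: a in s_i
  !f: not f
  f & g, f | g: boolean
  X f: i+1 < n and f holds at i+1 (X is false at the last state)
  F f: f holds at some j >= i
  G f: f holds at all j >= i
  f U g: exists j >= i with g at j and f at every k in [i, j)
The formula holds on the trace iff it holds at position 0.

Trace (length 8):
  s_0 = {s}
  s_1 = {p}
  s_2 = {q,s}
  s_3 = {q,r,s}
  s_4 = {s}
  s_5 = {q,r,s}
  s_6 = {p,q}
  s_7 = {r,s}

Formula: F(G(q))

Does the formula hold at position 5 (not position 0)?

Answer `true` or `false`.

s_0={s}: F(G(q))=False G(q)=False q=False
s_1={p}: F(G(q))=False G(q)=False q=False
s_2={q,s}: F(G(q))=False G(q)=False q=True
s_3={q,r,s}: F(G(q))=False G(q)=False q=True
s_4={s}: F(G(q))=False G(q)=False q=False
s_5={q,r,s}: F(G(q))=False G(q)=False q=True
s_6={p,q}: F(G(q))=False G(q)=False q=True
s_7={r,s}: F(G(q))=False G(q)=False q=False
Evaluating at position 5: result = False

Answer: false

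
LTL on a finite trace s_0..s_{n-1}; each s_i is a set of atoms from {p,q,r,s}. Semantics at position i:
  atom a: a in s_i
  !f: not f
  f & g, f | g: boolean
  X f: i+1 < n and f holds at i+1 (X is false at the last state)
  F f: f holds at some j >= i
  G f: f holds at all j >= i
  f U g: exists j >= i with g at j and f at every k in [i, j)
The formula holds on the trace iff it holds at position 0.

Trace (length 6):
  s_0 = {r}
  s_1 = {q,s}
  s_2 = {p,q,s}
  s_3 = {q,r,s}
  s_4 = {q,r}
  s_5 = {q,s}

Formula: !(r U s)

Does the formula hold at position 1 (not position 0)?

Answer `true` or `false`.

s_0={r}: !(r U s)=False (r U s)=True r=True s=False
s_1={q,s}: !(r U s)=False (r U s)=True r=False s=True
s_2={p,q,s}: !(r U s)=False (r U s)=True r=False s=True
s_3={q,r,s}: !(r U s)=False (r U s)=True r=True s=True
s_4={q,r}: !(r U s)=False (r U s)=True r=True s=False
s_5={q,s}: !(r U s)=False (r U s)=True r=False s=True
Evaluating at position 1: result = False

Answer: false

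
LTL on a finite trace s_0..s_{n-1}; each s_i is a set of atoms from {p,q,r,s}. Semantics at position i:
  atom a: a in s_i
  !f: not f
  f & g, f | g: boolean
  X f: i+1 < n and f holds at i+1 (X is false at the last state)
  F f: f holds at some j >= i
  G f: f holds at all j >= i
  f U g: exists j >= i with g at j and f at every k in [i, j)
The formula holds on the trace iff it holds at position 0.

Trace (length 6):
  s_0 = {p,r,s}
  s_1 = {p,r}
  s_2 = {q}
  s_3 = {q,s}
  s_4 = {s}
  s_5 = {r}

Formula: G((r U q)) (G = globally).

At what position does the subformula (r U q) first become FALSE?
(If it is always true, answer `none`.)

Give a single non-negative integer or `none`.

s_0={p,r,s}: (r U q)=True r=True q=False
s_1={p,r}: (r U q)=True r=True q=False
s_2={q}: (r U q)=True r=False q=True
s_3={q,s}: (r U q)=True r=False q=True
s_4={s}: (r U q)=False r=False q=False
s_5={r}: (r U q)=False r=True q=False
G((r U q)) holds globally = False
First violation at position 4.

Answer: 4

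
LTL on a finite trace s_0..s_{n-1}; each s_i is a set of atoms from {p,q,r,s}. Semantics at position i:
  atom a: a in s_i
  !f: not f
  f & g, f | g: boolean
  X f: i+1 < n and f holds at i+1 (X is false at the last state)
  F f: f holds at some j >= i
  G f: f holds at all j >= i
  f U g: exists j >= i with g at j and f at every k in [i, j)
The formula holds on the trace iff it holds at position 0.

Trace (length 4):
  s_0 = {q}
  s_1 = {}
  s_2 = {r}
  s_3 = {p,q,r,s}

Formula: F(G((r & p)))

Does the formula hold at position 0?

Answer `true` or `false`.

Answer: true

Derivation:
s_0={q}: F(G((r & p)))=True G((r & p))=False (r & p)=False r=False p=False
s_1={}: F(G((r & p)))=True G((r & p))=False (r & p)=False r=False p=False
s_2={r}: F(G((r & p)))=True G((r & p))=False (r & p)=False r=True p=False
s_3={p,q,r,s}: F(G((r & p)))=True G((r & p))=True (r & p)=True r=True p=True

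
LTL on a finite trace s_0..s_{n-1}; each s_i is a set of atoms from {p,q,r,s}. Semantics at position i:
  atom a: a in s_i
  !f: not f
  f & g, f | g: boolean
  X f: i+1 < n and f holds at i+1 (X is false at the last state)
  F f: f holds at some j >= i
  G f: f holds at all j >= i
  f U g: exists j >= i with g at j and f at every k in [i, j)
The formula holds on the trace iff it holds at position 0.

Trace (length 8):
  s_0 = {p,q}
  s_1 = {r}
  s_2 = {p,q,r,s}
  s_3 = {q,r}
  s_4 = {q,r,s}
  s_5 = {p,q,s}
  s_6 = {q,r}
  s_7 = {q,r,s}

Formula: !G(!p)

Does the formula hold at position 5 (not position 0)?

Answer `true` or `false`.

s_0={p,q}: !G(!p)=True G(!p)=False !p=False p=True
s_1={r}: !G(!p)=True G(!p)=False !p=True p=False
s_2={p,q,r,s}: !G(!p)=True G(!p)=False !p=False p=True
s_3={q,r}: !G(!p)=True G(!p)=False !p=True p=False
s_4={q,r,s}: !G(!p)=True G(!p)=False !p=True p=False
s_5={p,q,s}: !G(!p)=True G(!p)=False !p=False p=True
s_6={q,r}: !G(!p)=False G(!p)=True !p=True p=False
s_7={q,r,s}: !G(!p)=False G(!p)=True !p=True p=False
Evaluating at position 5: result = True

Answer: true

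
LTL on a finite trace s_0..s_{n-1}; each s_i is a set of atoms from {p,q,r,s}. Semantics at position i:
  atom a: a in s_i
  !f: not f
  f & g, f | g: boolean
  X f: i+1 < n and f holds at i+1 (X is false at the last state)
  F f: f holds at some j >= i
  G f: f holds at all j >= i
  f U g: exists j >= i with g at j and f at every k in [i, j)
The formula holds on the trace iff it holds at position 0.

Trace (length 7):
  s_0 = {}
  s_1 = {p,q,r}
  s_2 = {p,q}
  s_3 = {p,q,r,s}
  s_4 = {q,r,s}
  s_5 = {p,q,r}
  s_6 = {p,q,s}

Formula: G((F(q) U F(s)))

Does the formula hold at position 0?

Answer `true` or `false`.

s_0={}: G((F(q) U F(s)))=True (F(q) U F(s))=True F(q)=True q=False F(s)=True s=False
s_1={p,q,r}: G((F(q) U F(s)))=True (F(q) U F(s))=True F(q)=True q=True F(s)=True s=False
s_2={p,q}: G((F(q) U F(s)))=True (F(q) U F(s))=True F(q)=True q=True F(s)=True s=False
s_3={p,q,r,s}: G((F(q) U F(s)))=True (F(q) U F(s))=True F(q)=True q=True F(s)=True s=True
s_4={q,r,s}: G((F(q) U F(s)))=True (F(q) U F(s))=True F(q)=True q=True F(s)=True s=True
s_5={p,q,r}: G((F(q) U F(s)))=True (F(q) U F(s))=True F(q)=True q=True F(s)=True s=False
s_6={p,q,s}: G((F(q) U F(s)))=True (F(q) U F(s))=True F(q)=True q=True F(s)=True s=True

Answer: true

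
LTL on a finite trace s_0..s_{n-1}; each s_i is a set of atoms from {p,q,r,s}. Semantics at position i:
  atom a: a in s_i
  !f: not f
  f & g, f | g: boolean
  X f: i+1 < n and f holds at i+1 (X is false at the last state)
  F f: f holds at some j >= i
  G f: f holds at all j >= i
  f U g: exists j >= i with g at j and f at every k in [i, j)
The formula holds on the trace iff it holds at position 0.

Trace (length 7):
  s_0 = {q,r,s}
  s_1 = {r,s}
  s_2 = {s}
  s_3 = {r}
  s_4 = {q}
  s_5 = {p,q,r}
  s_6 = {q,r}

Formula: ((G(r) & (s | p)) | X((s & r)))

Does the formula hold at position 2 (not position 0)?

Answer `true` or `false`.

s_0={q,r,s}: ((G(r) & (s | p)) | X((s & r)))=True (G(r) & (s | p))=False G(r)=False r=True (s | p)=True s=True p=False X((s & r))=True (s & r)=True
s_1={r,s}: ((G(r) & (s | p)) | X((s & r)))=False (G(r) & (s | p))=False G(r)=False r=True (s | p)=True s=True p=False X((s & r))=False (s & r)=True
s_2={s}: ((G(r) & (s | p)) | X((s & r)))=False (G(r) & (s | p))=False G(r)=False r=False (s | p)=True s=True p=False X((s & r))=False (s & r)=False
s_3={r}: ((G(r) & (s | p)) | X((s & r)))=False (G(r) & (s | p))=False G(r)=False r=True (s | p)=False s=False p=False X((s & r))=False (s & r)=False
s_4={q}: ((G(r) & (s | p)) | X((s & r)))=False (G(r) & (s | p))=False G(r)=False r=False (s | p)=False s=False p=False X((s & r))=False (s & r)=False
s_5={p,q,r}: ((G(r) & (s | p)) | X((s & r)))=True (G(r) & (s | p))=True G(r)=True r=True (s | p)=True s=False p=True X((s & r))=False (s & r)=False
s_6={q,r}: ((G(r) & (s | p)) | X((s & r)))=False (G(r) & (s | p))=False G(r)=True r=True (s | p)=False s=False p=False X((s & r))=False (s & r)=False
Evaluating at position 2: result = False

Answer: false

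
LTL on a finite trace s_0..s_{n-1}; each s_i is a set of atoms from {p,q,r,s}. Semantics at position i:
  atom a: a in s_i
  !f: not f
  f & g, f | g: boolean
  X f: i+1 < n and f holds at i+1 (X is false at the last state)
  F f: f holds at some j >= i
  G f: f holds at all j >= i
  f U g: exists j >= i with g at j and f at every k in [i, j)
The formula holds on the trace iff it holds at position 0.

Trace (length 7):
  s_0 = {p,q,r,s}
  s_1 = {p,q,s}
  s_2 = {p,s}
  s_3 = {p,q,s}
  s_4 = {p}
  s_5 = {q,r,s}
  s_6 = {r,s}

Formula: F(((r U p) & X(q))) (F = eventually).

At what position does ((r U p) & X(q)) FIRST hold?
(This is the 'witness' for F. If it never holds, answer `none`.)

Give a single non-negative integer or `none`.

Answer: 0

Derivation:
s_0={p,q,r,s}: ((r U p) & X(q))=True (r U p)=True r=True p=True X(q)=True q=True
s_1={p,q,s}: ((r U p) & X(q))=False (r U p)=True r=False p=True X(q)=False q=True
s_2={p,s}: ((r U p) & X(q))=True (r U p)=True r=False p=True X(q)=True q=False
s_3={p,q,s}: ((r U p) & X(q))=False (r U p)=True r=False p=True X(q)=False q=True
s_4={p}: ((r U p) & X(q))=True (r U p)=True r=False p=True X(q)=True q=False
s_5={q,r,s}: ((r U p) & X(q))=False (r U p)=False r=True p=False X(q)=False q=True
s_6={r,s}: ((r U p) & X(q))=False (r U p)=False r=True p=False X(q)=False q=False
F(((r U p) & X(q))) holds; first witness at position 0.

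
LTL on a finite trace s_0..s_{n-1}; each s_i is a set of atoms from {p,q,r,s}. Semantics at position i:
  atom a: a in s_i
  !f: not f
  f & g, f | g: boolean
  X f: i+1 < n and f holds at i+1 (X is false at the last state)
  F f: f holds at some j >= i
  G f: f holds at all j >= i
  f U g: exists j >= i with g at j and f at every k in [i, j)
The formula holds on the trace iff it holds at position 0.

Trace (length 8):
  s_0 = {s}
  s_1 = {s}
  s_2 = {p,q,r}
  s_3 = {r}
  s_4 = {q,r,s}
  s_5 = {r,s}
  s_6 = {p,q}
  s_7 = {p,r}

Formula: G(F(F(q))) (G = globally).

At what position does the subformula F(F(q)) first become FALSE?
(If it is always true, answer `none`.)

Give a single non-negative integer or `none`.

s_0={s}: F(F(q))=True F(q)=True q=False
s_1={s}: F(F(q))=True F(q)=True q=False
s_2={p,q,r}: F(F(q))=True F(q)=True q=True
s_3={r}: F(F(q))=True F(q)=True q=False
s_4={q,r,s}: F(F(q))=True F(q)=True q=True
s_5={r,s}: F(F(q))=True F(q)=True q=False
s_6={p,q}: F(F(q))=True F(q)=True q=True
s_7={p,r}: F(F(q))=False F(q)=False q=False
G(F(F(q))) holds globally = False
First violation at position 7.

Answer: 7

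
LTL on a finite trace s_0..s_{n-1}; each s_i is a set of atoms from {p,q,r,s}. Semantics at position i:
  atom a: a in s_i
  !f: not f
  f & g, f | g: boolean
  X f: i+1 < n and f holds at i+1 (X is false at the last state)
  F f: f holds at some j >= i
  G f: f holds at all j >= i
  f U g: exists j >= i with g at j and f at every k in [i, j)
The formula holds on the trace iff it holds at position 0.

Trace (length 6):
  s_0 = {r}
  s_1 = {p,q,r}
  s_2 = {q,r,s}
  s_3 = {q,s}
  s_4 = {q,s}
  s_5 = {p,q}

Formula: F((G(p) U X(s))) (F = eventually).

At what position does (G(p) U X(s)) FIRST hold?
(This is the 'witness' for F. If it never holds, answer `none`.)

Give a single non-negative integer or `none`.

s_0={r}: (G(p) U X(s))=False G(p)=False p=False X(s)=False s=False
s_1={p,q,r}: (G(p) U X(s))=True G(p)=False p=True X(s)=True s=False
s_2={q,r,s}: (G(p) U X(s))=True G(p)=False p=False X(s)=True s=True
s_3={q,s}: (G(p) U X(s))=True G(p)=False p=False X(s)=True s=True
s_4={q,s}: (G(p) U X(s))=False G(p)=False p=False X(s)=False s=True
s_5={p,q}: (G(p) U X(s))=False G(p)=True p=True X(s)=False s=False
F((G(p) U X(s))) holds; first witness at position 1.

Answer: 1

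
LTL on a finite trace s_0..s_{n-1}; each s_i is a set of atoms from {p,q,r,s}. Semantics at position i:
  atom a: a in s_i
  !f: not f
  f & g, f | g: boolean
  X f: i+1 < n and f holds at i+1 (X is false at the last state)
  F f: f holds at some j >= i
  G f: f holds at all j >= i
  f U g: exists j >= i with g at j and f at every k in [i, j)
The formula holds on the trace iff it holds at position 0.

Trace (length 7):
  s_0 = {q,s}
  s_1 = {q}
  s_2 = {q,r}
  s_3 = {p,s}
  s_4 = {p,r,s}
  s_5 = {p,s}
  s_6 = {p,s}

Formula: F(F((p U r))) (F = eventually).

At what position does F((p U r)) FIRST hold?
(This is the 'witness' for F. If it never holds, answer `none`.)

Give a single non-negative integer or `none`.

s_0={q,s}: F((p U r))=True (p U r)=False p=False r=False
s_1={q}: F((p U r))=True (p U r)=False p=False r=False
s_2={q,r}: F((p U r))=True (p U r)=True p=False r=True
s_3={p,s}: F((p U r))=True (p U r)=True p=True r=False
s_4={p,r,s}: F((p U r))=True (p U r)=True p=True r=True
s_5={p,s}: F((p U r))=False (p U r)=False p=True r=False
s_6={p,s}: F((p U r))=False (p U r)=False p=True r=False
F(F((p U r))) holds; first witness at position 0.

Answer: 0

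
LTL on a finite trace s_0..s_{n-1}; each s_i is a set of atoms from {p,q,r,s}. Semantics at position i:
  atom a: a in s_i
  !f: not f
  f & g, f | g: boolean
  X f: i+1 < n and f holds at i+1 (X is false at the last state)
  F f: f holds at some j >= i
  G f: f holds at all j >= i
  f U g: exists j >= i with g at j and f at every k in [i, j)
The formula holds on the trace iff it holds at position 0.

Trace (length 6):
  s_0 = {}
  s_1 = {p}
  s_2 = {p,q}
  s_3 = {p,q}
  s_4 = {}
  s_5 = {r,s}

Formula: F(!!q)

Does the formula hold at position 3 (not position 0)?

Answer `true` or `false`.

s_0={}: F(!!q)=True !!q=False !q=True q=False
s_1={p}: F(!!q)=True !!q=False !q=True q=False
s_2={p,q}: F(!!q)=True !!q=True !q=False q=True
s_3={p,q}: F(!!q)=True !!q=True !q=False q=True
s_4={}: F(!!q)=False !!q=False !q=True q=False
s_5={r,s}: F(!!q)=False !!q=False !q=True q=False
Evaluating at position 3: result = True

Answer: true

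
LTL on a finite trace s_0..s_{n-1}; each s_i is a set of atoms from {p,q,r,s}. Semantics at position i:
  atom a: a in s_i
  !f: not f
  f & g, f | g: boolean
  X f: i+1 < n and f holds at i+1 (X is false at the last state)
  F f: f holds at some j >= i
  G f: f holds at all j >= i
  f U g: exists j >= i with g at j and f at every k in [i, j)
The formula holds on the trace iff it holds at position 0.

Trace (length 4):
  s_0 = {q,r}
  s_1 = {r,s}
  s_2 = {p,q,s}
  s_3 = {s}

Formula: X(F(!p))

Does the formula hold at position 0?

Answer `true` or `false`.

Answer: true

Derivation:
s_0={q,r}: X(F(!p))=True F(!p)=True !p=True p=False
s_1={r,s}: X(F(!p))=True F(!p)=True !p=True p=False
s_2={p,q,s}: X(F(!p))=True F(!p)=True !p=False p=True
s_3={s}: X(F(!p))=False F(!p)=True !p=True p=False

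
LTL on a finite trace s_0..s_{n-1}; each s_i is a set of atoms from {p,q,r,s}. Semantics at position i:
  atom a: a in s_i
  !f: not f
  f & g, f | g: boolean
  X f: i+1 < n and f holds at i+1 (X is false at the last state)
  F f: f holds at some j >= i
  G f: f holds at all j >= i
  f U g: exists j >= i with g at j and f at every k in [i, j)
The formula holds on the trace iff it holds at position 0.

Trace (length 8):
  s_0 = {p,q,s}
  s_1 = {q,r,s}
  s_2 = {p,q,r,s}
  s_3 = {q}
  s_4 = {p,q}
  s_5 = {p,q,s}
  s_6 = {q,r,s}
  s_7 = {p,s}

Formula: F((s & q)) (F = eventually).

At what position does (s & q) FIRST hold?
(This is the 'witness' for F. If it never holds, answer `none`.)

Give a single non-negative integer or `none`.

s_0={p,q,s}: (s & q)=True s=True q=True
s_1={q,r,s}: (s & q)=True s=True q=True
s_2={p,q,r,s}: (s & q)=True s=True q=True
s_3={q}: (s & q)=False s=False q=True
s_4={p,q}: (s & q)=False s=False q=True
s_5={p,q,s}: (s & q)=True s=True q=True
s_6={q,r,s}: (s & q)=True s=True q=True
s_7={p,s}: (s & q)=False s=True q=False
F((s & q)) holds; first witness at position 0.

Answer: 0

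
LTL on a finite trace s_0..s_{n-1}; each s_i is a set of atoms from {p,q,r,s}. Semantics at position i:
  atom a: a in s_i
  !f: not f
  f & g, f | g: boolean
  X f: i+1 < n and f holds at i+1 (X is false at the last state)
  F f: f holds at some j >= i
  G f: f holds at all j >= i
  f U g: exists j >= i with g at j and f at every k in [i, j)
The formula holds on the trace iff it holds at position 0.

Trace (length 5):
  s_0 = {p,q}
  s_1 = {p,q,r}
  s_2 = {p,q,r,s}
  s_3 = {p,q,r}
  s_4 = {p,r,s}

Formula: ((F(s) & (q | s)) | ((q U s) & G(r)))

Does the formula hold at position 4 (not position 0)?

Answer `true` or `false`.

Answer: true

Derivation:
s_0={p,q}: ((F(s) & (q | s)) | ((q U s) & G(r)))=True (F(s) & (q | s))=True F(s)=True s=False (q | s)=True q=True ((q U s) & G(r))=False (q U s)=True G(r)=False r=False
s_1={p,q,r}: ((F(s) & (q | s)) | ((q U s) & G(r)))=True (F(s) & (q | s))=True F(s)=True s=False (q | s)=True q=True ((q U s) & G(r))=True (q U s)=True G(r)=True r=True
s_2={p,q,r,s}: ((F(s) & (q | s)) | ((q U s) & G(r)))=True (F(s) & (q | s))=True F(s)=True s=True (q | s)=True q=True ((q U s) & G(r))=True (q U s)=True G(r)=True r=True
s_3={p,q,r}: ((F(s) & (q | s)) | ((q U s) & G(r)))=True (F(s) & (q | s))=True F(s)=True s=False (q | s)=True q=True ((q U s) & G(r))=True (q U s)=True G(r)=True r=True
s_4={p,r,s}: ((F(s) & (q | s)) | ((q U s) & G(r)))=True (F(s) & (q | s))=True F(s)=True s=True (q | s)=True q=False ((q U s) & G(r))=True (q U s)=True G(r)=True r=True
Evaluating at position 4: result = True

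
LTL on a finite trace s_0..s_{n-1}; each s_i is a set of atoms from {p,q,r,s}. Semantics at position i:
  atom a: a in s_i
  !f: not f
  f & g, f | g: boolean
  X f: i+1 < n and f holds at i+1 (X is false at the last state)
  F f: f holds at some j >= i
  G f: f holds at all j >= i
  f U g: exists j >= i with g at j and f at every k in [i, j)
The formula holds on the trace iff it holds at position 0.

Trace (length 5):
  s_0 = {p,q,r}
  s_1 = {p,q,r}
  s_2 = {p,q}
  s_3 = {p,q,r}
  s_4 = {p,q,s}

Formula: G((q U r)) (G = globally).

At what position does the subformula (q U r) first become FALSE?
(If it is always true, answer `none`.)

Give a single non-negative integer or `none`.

s_0={p,q,r}: (q U r)=True q=True r=True
s_1={p,q,r}: (q U r)=True q=True r=True
s_2={p,q}: (q U r)=True q=True r=False
s_3={p,q,r}: (q U r)=True q=True r=True
s_4={p,q,s}: (q U r)=False q=True r=False
G((q U r)) holds globally = False
First violation at position 4.

Answer: 4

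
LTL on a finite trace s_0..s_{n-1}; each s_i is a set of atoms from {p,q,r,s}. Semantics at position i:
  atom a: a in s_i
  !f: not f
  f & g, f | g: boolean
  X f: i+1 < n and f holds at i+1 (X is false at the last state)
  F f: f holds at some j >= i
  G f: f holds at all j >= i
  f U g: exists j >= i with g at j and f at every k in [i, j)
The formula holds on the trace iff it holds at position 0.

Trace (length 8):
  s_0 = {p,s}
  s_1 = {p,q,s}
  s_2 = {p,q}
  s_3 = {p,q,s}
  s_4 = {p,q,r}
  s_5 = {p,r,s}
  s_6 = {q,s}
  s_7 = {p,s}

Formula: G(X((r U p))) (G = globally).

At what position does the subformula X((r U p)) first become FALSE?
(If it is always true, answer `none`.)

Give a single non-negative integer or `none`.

s_0={p,s}: X((r U p))=True (r U p)=True r=False p=True
s_1={p,q,s}: X((r U p))=True (r U p)=True r=False p=True
s_2={p,q}: X((r U p))=True (r U p)=True r=False p=True
s_3={p,q,s}: X((r U p))=True (r U p)=True r=False p=True
s_4={p,q,r}: X((r U p))=True (r U p)=True r=True p=True
s_5={p,r,s}: X((r U p))=False (r U p)=True r=True p=True
s_6={q,s}: X((r U p))=True (r U p)=False r=False p=False
s_7={p,s}: X((r U p))=False (r U p)=True r=False p=True
G(X((r U p))) holds globally = False
First violation at position 5.

Answer: 5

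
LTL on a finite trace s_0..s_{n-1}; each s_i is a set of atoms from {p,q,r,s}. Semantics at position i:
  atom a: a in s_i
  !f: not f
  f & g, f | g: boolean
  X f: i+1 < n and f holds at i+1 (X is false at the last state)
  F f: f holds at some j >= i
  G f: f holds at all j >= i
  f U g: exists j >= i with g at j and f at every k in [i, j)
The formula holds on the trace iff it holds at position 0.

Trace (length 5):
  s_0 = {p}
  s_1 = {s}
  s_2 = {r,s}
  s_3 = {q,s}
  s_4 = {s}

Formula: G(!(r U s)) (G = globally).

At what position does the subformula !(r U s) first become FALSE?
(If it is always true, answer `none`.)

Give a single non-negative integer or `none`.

s_0={p}: !(r U s)=True (r U s)=False r=False s=False
s_1={s}: !(r U s)=False (r U s)=True r=False s=True
s_2={r,s}: !(r U s)=False (r U s)=True r=True s=True
s_3={q,s}: !(r U s)=False (r U s)=True r=False s=True
s_4={s}: !(r U s)=False (r U s)=True r=False s=True
G(!(r U s)) holds globally = False
First violation at position 1.

Answer: 1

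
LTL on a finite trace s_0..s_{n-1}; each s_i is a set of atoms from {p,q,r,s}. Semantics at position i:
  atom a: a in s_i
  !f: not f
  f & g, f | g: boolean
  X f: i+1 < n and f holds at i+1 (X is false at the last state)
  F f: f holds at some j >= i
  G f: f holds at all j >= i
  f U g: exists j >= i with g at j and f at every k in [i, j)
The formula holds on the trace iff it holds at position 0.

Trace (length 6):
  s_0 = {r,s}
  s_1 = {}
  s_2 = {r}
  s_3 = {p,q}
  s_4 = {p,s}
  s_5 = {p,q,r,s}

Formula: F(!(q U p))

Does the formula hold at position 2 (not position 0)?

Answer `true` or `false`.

s_0={r,s}: F(!(q U p))=True !(q U p)=True (q U p)=False q=False p=False
s_1={}: F(!(q U p))=True !(q U p)=True (q U p)=False q=False p=False
s_2={r}: F(!(q U p))=True !(q U p)=True (q U p)=False q=False p=False
s_3={p,q}: F(!(q U p))=False !(q U p)=False (q U p)=True q=True p=True
s_4={p,s}: F(!(q U p))=False !(q U p)=False (q U p)=True q=False p=True
s_5={p,q,r,s}: F(!(q U p))=False !(q U p)=False (q U p)=True q=True p=True
Evaluating at position 2: result = True

Answer: true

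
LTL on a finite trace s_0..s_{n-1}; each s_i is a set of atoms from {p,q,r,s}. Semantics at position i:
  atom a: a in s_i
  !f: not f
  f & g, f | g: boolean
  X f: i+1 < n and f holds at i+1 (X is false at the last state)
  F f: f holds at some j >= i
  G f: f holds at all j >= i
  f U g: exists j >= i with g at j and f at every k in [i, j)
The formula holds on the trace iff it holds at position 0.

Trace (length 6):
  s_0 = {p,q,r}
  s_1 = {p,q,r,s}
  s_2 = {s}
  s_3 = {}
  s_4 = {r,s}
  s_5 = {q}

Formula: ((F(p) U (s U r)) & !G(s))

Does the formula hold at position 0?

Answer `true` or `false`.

Answer: true

Derivation:
s_0={p,q,r}: ((F(p) U (s U r)) & !G(s))=True (F(p) U (s U r))=True F(p)=True p=True (s U r)=True s=False r=True !G(s)=True G(s)=False
s_1={p,q,r,s}: ((F(p) U (s U r)) & !G(s))=True (F(p) U (s U r))=True F(p)=True p=True (s U r)=True s=True r=True !G(s)=True G(s)=False
s_2={s}: ((F(p) U (s U r)) & !G(s))=False (F(p) U (s U r))=False F(p)=False p=False (s U r)=False s=True r=False !G(s)=True G(s)=False
s_3={}: ((F(p) U (s U r)) & !G(s))=False (F(p) U (s U r))=False F(p)=False p=False (s U r)=False s=False r=False !G(s)=True G(s)=False
s_4={r,s}: ((F(p) U (s U r)) & !G(s))=True (F(p) U (s U r))=True F(p)=False p=False (s U r)=True s=True r=True !G(s)=True G(s)=False
s_5={q}: ((F(p) U (s U r)) & !G(s))=False (F(p) U (s U r))=False F(p)=False p=False (s U r)=False s=False r=False !G(s)=True G(s)=False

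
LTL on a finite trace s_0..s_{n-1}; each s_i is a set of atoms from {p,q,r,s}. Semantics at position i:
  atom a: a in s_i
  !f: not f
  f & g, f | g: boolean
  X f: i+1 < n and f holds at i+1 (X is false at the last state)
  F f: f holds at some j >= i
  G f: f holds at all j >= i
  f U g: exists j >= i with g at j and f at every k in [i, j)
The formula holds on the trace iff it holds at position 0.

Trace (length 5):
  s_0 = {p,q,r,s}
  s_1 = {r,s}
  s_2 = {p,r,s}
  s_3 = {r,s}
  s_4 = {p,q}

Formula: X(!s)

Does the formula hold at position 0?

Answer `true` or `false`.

s_0={p,q,r,s}: X(!s)=False !s=False s=True
s_1={r,s}: X(!s)=False !s=False s=True
s_2={p,r,s}: X(!s)=False !s=False s=True
s_3={r,s}: X(!s)=True !s=False s=True
s_4={p,q}: X(!s)=False !s=True s=False

Answer: false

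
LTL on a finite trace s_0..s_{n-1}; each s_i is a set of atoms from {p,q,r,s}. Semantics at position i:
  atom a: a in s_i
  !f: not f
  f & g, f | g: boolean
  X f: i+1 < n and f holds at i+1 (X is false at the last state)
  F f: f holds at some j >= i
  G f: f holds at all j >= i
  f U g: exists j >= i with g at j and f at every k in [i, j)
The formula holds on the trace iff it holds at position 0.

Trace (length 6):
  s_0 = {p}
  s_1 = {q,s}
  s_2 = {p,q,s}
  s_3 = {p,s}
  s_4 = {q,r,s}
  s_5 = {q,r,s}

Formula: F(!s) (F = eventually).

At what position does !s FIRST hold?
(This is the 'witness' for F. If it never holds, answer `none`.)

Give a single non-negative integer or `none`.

Answer: 0

Derivation:
s_0={p}: !s=True s=False
s_1={q,s}: !s=False s=True
s_2={p,q,s}: !s=False s=True
s_3={p,s}: !s=False s=True
s_4={q,r,s}: !s=False s=True
s_5={q,r,s}: !s=False s=True
F(!s) holds; first witness at position 0.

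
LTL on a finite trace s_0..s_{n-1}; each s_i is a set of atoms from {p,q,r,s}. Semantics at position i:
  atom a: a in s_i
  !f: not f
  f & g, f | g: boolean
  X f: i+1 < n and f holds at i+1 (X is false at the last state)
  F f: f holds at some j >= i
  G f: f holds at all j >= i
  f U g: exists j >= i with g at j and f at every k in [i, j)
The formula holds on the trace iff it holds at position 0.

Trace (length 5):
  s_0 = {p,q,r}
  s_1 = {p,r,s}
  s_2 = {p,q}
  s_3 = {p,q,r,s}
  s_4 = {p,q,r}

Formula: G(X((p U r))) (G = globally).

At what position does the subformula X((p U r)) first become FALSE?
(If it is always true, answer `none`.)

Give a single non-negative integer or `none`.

s_0={p,q,r}: X((p U r))=True (p U r)=True p=True r=True
s_1={p,r,s}: X((p U r))=True (p U r)=True p=True r=True
s_2={p,q}: X((p U r))=True (p U r)=True p=True r=False
s_3={p,q,r,s}: X((p U r))=True (p U r)=True p=True r=True
s_4={p,q,r}: X((p U r))=False (p U r)=True p=True r=True
G(X((p U r))) holds globally = False
First violation at position 4.

Answer: 4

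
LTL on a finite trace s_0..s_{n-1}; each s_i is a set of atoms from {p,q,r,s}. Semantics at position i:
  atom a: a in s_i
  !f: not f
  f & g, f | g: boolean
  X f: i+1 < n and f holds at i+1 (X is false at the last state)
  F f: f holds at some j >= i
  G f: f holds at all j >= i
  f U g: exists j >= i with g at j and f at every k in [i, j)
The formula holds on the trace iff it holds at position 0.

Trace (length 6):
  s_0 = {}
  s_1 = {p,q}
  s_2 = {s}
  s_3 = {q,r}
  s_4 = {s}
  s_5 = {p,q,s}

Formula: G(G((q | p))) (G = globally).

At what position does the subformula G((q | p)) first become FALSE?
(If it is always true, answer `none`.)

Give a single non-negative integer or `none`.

Answer: 0

Derivation:
s_0={}: G((q | p))=False (q | p)=False q=False p=False
s_1={p,q}: G((q | p))=False (q | p)=True q=True p=True
s_2={s}: G((q | p))=False (q | p)=False q=False p=False
s_3={q,r}: G((q | p))=False (q | p)=True q=True p=False
s_4={s}: G((q | p))=False (q | p)=False q=False p=False
s_5={p,q,s}: G((q | p))=True (q | p)=True q=True p=True
G(G((q | p))) holds globally = False
First violation at position 0.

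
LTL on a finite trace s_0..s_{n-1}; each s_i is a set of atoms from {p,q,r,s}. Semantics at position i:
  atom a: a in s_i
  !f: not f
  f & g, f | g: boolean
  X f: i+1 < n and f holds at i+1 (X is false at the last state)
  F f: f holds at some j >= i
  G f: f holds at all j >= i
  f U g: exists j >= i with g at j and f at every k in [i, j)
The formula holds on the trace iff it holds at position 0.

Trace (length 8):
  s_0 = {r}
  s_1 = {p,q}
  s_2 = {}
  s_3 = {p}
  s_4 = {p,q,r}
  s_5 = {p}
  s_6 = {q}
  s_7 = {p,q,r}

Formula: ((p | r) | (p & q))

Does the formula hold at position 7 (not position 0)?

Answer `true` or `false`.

s_0={r}: ((p | r) | (p & q))=True (p | r)=True p=False r=True (p & q)=False q=False
s_1={p,q}: ((p | r) | (p & q))=True (p | r)=True p=True r=False (p & q)=True q=True
s_2={}: ((p | r) | (p & q))=False (p | r)=False p=False r=False (p & q)=False q=False
s_3={p}: ((p | r) | (p & q))=True (p | r)=True p=True r=False (p & q)=False q=False
s_4={p,q,r}: ((p | r) | (p & q))=True (p | r)=True p=True r=True (p & q)=True q=True
s_5={p}: ((p | r) | (p & q))=True (p | r)=True p=True r=False (p & q)=False q=False
s_6={q}: ((p | r) | (p & q))=False (p | r)=False p=False r=False (p & q)=False q=True
s_7={p,q,r}: ((p | r) | (p & q))=True (p | r)=True p=True r=True (p & q)=True q=True
Evaluating at position 7: result = True

Answer: true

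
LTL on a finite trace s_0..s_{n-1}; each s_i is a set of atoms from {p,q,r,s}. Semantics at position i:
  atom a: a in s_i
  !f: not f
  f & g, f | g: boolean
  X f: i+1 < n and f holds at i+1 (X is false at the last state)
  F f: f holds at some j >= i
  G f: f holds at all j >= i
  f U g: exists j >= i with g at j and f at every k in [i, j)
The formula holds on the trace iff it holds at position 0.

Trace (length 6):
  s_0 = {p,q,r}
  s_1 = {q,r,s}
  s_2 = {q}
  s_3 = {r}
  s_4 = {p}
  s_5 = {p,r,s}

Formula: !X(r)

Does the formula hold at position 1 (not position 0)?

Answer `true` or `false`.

Answer: true

Derivation:
s_0={p,q,r}: !X(r)=False X(r)=True r=True
s_1={q,r,s}: !X(r)=True X(r)=False r=True
s_2={q}: !X(r)=False X(r)=True r=False
s_3={r}: !X(r)=True X(r)=False r=True
s_4={p}: !X(r)=False X(r)=True r=False
s_5={p,r,s}: !X(r)=True X(r)=False r=True
Evaluating at position 1: result = True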